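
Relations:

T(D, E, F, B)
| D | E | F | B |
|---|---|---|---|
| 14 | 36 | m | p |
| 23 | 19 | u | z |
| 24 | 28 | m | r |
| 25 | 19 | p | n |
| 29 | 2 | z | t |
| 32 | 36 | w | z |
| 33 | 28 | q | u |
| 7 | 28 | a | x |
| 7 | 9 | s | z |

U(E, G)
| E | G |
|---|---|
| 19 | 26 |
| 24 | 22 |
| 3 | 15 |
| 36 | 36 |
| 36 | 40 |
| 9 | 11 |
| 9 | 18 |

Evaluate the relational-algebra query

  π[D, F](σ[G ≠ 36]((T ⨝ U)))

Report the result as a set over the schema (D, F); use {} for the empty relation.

{(14, m), (23, u), (25, p), (32, w), (7, s)}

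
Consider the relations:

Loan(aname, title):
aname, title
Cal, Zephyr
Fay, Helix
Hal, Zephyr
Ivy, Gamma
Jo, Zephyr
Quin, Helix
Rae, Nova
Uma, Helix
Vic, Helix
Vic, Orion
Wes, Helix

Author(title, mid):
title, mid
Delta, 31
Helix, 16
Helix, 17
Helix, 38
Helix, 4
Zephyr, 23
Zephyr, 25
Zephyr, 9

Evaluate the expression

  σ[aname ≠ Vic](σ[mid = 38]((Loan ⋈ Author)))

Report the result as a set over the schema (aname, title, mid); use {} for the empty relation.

Joining Loan and Author on title yields {(Cal, Zephyr, 23), (Cal, Zephyr, 25), (Cal, Zephyr, 9), (Fay, Helix, 16), (Fay, Helix, 17), (Fay, Helix, 38), (Fay, Helix, 4), (Hal, Zephyr, 23), (Hal, Zephyr, 25), (Hal, Zephyr, 9), (Jo, Zephyr, 23), (Jo, Zephyr, 25), (Jo, Zephyr, 9), (Quin, Helix, 16), (Quin, Helix, 17), (Quin, Helix, 38), (Quin, Helix, 4), (Uma, Helix, 16), (Uma, Helix, 17), (Uma, Helix, 38), (Uma, Helix, 4), (Vic, Helix, 16), (Vic, Helix, 17), (Vic, Helix, 38), (Vic, Helix, 4), (Wes, Helix, 16), (Wes, Helix, 17), (Wes, Helix, 38), (Wes, Helix, 4)}.
Apply σ_{mid = 38}; surviving tuples: {(Fay, Helix, 38), (Quin, Helix, 38), (Uma, Helix, 38), (Vic, Helix, 38), (Wes, Helix, 38)}
Apply σ_{aname ≠ Vic}; surviving tuples: {(Fay, Helix, 38), (Quin, Helix, 38), (Uma, Helix, 38), (Wes, Helix, 38)}

{(Fay, Helix, 38), (Quin, Helix, 38), (Uma, Helix, 38), (Wes, Helix, 38)}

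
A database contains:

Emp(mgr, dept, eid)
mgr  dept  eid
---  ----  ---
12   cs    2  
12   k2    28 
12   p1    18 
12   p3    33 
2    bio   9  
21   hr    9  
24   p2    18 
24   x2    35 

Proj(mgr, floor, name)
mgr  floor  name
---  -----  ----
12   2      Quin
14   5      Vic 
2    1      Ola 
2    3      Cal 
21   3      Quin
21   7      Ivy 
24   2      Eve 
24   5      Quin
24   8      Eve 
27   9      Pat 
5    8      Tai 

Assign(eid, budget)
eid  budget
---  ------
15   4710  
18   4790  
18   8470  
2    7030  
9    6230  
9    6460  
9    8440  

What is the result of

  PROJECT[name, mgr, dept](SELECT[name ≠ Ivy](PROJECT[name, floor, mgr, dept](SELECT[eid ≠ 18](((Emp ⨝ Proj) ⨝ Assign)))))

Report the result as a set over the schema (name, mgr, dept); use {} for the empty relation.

Emp ⋈ Proj (natural join on mgr): {(12, cs, 2, 2, Quin), (12, k2, 28, 2, Quin), (12, p1, 18, 2, Quin), (12, p3, 33, 2, Quin), (2, bio, 9, 1, Ola), (2, bio, 9, 3, Cal), (21, hr, 9, 3, Quin), (21, hr, 9, 7, Ivy), (24, p2, 18, 2, Eve), (24, p2, 18, 5, Quin), (24, p2, 18, 8, Eve), (24, x2, 35, 2, Eve), (24, x2, 35, 5, Quin), (24, x2, 35, 8, Eve)}
(Emp ⨝ Proj) ⋈ Assign (natural join on eid): {(12, cs, 2, 2, Quin, 7030), (12, p1, 18, 2, Quin, 4790), (12, p1, 18, 2, Quin, 8470), (2, bio, 9, 1, Ola, 6230), (2, bio, 9, 1, Ola, 6460), (2, bio, 9, 1, Ola, 8440), (2, bio, 9, 3, Cal, 6230), (2, bio, 9, 3, Cal, 6460), (2, bio, 9, 3, Cal, 8440), (21, hr, 9, 3, Quin, 6230), (21, hr, 9, 3, Quin, 6460), (21, hr, 9, 3, Quin, 8440), (21, hr, 9, 7, Ivy, 6230), (21, hr, 9, 7, Ivy, 6460), (21, hr, 9, 7, Ivy, 8440), (24, p2, 18, 2, Eve, 4790), (24, p2, 18, 2, Eve, 8470), (24, p2, 18, 5, Quin, 4790), (24, p2, 18, 5, Quin, 8470), (24, p2, 18, 8, Eve, 4790), (24, p2, 18, 8, Eve, 8470)}
Filtering on eid ≠ 18 leaves {(12, cs, 2, 2, Quin, 7030), (2, bio, 9, 1, Ola, 6230), (2, bio, 9, 1, Ola, 6460), (2, bio, 9, 1, Ola, 8440), (2, bio, 9, 3, Cal, 6230), (2, bio, 9, 3, Cal, 6460), (2, bio, 9, 3, Cal, 8440), (21, hr, 9, 3, Quin, 6230), (21, hr, 9, 3, Quin, 6460), (21, hr, 9, 3, Quin, 8440), (21, hr, 9, 7, Ivy, 6230), (21, hr, 9, 7, Ivy, 6460), (21, hr, 9, 7, Ivy, 8440)}.
π[name, floor, mgr, dept]: project onto (name, floor, mgr, dept) (8 duplicate(s) eliminated) → {(Cal, 3, 2, bio), (Ivy, 7, 21, hr), (Ola, 1, 2, bio), (Quin, 2, 12, cs), (Quin, 3, 21, hr)}
Filtering on name ≠ Ivy leaves {(Cal, 3, 2, bio), (Ola, 1, 2, bio), (Quin, 2, 12, cs), (Quin, 3, 21, hr)}.
π[name, mgr, dept]: project onto (name, mgr, dept) → {(Cal, 2, bio), (Ola, 2, bio), (Quin, 12, cs), (Quin, 21, hr)}

{(Cal, 2, bio), (Ola, 2, bio), (Quin, 12, cs), (Quin, 21, hr)}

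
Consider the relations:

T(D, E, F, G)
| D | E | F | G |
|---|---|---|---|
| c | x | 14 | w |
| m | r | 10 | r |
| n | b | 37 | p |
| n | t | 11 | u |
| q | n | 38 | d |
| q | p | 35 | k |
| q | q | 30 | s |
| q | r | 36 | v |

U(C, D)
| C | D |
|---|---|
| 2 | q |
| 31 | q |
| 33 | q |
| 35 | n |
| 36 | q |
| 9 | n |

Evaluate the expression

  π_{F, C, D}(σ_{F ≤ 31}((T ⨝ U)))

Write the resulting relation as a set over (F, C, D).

{(11, 35, n), (11, 9, n), (30, 2, q), (30, 31, q), (30, 33, q), (30, 36, q)}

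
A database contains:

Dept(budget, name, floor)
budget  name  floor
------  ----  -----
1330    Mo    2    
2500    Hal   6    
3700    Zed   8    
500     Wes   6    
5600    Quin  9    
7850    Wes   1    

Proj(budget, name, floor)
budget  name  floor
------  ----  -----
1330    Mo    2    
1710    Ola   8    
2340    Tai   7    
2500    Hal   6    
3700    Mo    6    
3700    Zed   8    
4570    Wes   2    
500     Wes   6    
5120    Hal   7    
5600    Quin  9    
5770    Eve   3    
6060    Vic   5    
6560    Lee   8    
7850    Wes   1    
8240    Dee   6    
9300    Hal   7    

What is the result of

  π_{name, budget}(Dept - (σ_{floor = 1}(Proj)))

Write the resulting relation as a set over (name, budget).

Apply σ_{floor = 1}; surviving tuples: {(7850, Wes, 1)}
Taking the difference: {(1330, Mo, 2), (2500, Hal, 6), (3700, Zed, 8), (500, Wes, 6), (5600, Quin, 9)}
Projecting to name, budget: {(Hal, 2500), (Mo, 1330), (Quin, 5600), (Wes, 500), (Zed, 3700)}

{(Hal, 2500), (Mo, 1330), (Quin, 5600), (Wes, 500), (Zed, 3700)}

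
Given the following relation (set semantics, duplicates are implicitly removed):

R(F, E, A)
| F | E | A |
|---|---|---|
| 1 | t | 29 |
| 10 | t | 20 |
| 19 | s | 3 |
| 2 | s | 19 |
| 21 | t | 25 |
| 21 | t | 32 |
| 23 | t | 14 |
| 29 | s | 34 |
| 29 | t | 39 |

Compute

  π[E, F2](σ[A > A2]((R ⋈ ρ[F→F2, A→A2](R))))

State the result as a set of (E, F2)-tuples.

{(s, 19), (s, 2), (t, 1), (t, 10), (t, 21), (t, 23)}

ρ[F→F2, A→A2]: schema becomes (F2, E, A2); tuples unchanged.
R ⋈ ρ[F→F2, A→A2](R) (natural join on E): {(1, t, 29, 1, 29), (1, t, 29, 10, 20), (1, t, 29, 21, 25), (1, t, 29, 21, 32), (1, t, 29, 23, 14), (1, t, 29, 29, 39), (10, t, 20, 1, 29), (10, t, 20, 10, 20), (10, t, 20, 21, 25), (10, t, 20, 21, 32), (10, t, 20, 23, 14), (10, t, 20, 29, 39), (19, s, 3, 19, 3), (19, s, 3, 2, 19), (19, s, 3, 29, 34), (2, s, 19, 19, 3), (2, s, 19, 2, 19), (2, s, 19, 29, 34), (21, t, 25, 1, 29), (21, t, 25, 10, 20), (21, t, 25, 21, 25), (21, t, 25, 21, 32), (21, t, 25, 23, 14), (21, t, 25, 29, 39), (21, t, 32, 1, 29), (21, t, 32, 10, 20), (21, t, 32, 21, 25), (21, t, 32, 21, 32), (21, t, 32, 23, 14), (21, t, 32, 29, 39), (23, t, 14, 1, 29), (23, t, 14, 10, 20), (23, t, 14, 21, 25), (23, t, 14, 21, 32), (23, t, 14, 23, 14), (23, t, 14, 29, 39), (29, s, 34, 19, 3), (29, s, 34, 2, 19), (29, s, 34, 29, 34), (29, t, 39, 1, 29), (29, t, 39, 10, 20), (29, t, 39, 21, 25), (29, t, 39, 21, 32), (29, t, 39, 23, 14), (29, t, 39, 29, 39)}
Apply σ_{A > A2}; surviving tuples: {(1, t, 29, 10, 20), (1, t, 29, 21, 25), (1, t, 29, 23, 14), (10, t, 20, 23, 14), (2, s, 19, 19, 3), (21, t, 25, 10, 20), (21, t, 25, 23, 14), (21, t, 32, 1, 29), (21, t, 32, 10, 20), (21, t, 32, 21, 25), (21, t, 32, 23, 14), (29, s, 34, 19, 3), (29, s, 34, 2, 19), (29, t, 39, 1, 29), (29, t, 39, 10, 20), (29, t, 39, 21, 25), (29, t, 39, 21, 32), (29, t, 39, 23, 14)}
Keep only column(s) E, F2 (12 duplicate(s) eliminated): {(s, 19), (s, 2), (t, 1), (t, 10), (t, 21), (t, 23)}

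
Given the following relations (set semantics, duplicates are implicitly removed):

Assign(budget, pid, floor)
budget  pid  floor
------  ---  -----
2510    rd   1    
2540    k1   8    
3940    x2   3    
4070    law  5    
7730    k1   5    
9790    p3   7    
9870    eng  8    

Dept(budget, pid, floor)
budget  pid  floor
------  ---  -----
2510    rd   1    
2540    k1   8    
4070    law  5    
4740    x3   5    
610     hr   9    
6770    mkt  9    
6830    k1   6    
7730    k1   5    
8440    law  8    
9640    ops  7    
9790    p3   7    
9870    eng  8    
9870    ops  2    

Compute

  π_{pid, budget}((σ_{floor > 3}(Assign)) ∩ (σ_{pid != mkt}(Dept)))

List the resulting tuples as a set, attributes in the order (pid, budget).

{(eng, 9870), (k1, 2540), (k1, 7730), (law, 4070), (p3, 9790)}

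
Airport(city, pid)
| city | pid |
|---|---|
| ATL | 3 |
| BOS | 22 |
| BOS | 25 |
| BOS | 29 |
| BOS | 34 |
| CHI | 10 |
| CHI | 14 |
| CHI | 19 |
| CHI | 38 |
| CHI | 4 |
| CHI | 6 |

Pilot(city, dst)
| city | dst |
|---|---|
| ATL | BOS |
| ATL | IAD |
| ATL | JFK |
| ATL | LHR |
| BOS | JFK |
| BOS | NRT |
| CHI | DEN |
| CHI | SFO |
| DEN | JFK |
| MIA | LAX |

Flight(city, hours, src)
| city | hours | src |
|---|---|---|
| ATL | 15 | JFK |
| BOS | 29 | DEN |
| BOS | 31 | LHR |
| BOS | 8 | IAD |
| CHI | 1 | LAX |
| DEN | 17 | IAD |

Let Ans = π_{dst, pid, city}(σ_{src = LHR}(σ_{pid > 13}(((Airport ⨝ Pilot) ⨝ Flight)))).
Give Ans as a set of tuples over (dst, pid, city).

{(JFK, 22, BOS), (JFK, 25, BOS), (JFK, 29, BOS), (JFK, 34, BOS), (NRT, 22, BOS), (NRT, 25, BOS), (NRT, 29, BOS), (NRT, 34, BOS)}

Airport ⋈ Pilot (natural join on city): {(ATL, 3, BOS), (ATL, 3, IAD), (ATL, 3, JFK), (ATL, 3, LHR), (BOS, 22, JFK), (BOS, 22, NRT), (BOS, 25, JFK), (BOS, 25, NRT), (BOS, 29, JFK), (BOS, 29, NRT), (BOS, 34, JFK), (BOS, 34, NRT), (CHI, 10, DEN), (CHI, 10, SFO), (CHI, 14, DEN), (CHI, 14, SFO), (CHI, 19, DEN), (CHI, 19, SFO), (CHI, 38, DEN), (CHI, 38, SFO), (CHI, 4, DEN), (CHI, 4, SFO), (CHI, 6, DEN), (CHI, 6, SFO)}
(Airport ⨝ Pilot) ⋈ Flight (natural join on city): {(ATL, 3, BOS, 15, JFK), (ATL, 3, IAD, 15, JFK), (ATL, 3, JFK, 15, JFK), (ATL, 3, LHR, 15, JFK), (BOS, 22, JFK, 29, DEN), (BOS, 22, JFK, 31, LHR), (BOS, 22, JFK, 8, IAD), (BOS, 22, NRT, 29, DEN), (BOS, 22, NRT, 31, LHR), (BOS, 22, NRT, 8, IAD), (BOS, 25, JFK, 29, DEN), (BOS, 25, JFK, 31, LHR), (BOS, 25, JFK, 8, IAD), (BOS, 25, NRT, 29, DEN), (BOS, 25, NRT, 31, LHR), (BOS, 25, NRT, 8, IAD), (BOS, 29, JFK, 29, DEN), (BOS, 29, JFK, 31, LHR), (BOS, 29, JFK, 8, IAD), (BOS, 29, NRT, 29, DEN), (BOS, 29, NRT, 31, LHR), (BOS, 29, NRT, 8, IAD), (BOS, 34, JFK, 29, DEN), (BOS, 34, JFK, 31, LHR), (BOS, 34, JFK, 8, IAD), (BOS, 34, NRT, 29, DEN), (BOS, 34, NRT, 31, LHR), (BOS, 34, NRT, 8, IAD), (CHI, 10, DEN, 1, LAX), (CHI, 10, SFO, 1, LAX), (CHI, 14, DEN, 1, LAX), (CHI, 14, SFO, 1, LAX), (CHI, 19, DEN, 1, LAX), (CHI, 19, SFO, 1, LAX), (CHI, 38, DEN, 1, LAX), (CHI, 38, SFO, 1, LAX), (CHI, 4, DEN, 1, LAX), (CHI, 4, SFO, 1, LAX), (CHI, 6, DEN, 1, LAX), (CHI, 6, SFO, 1, LAX)}
Selection pid > 13: {(BOS, 22, JFK, 29, DEN), (BOS, 22, JFK, 31, LHR), (BOS, 22, JFK, 8, IAD), (BOS, 22, NRT, 29, DEN), (BOS, 22, NRT, 31, LHR), (BOS, 22, NRT, 8, IAD), (BOS, 25, JFK, 29, DEN), (BOS, 25, JFK, 31, LHR), (BOS, 25, JFK, 8, IAD), (BOS, 25, NRT, 29, DEN), (BOS, 25, NRT, 31, LHR), (BOS, 25, NRT, 8, IAD), (BOS, 29, JFK, 29, DEN), (BOS, 29, JFK, 31, LHR), (BOS, 29, JFK, 8, IAD), (BOS, 29, NRT, 29, DEN), (BOS, 29, NRT, 31, LHR), (BOS, 29, NRT, 8, IAD), (BOS, 34, JFK, 29, DEN), (BOS, 34, JFK, 31, LHR), (BOS, 34, JFK, 8, IAD), (BOS, 34, NRT, 29, DEN), (BOS, 34, NRT, 31, LHR), (BOS, 34, NRT, 8, IAD), (CHI, 14, DEN, 1, LAX), (CHI, 14, SFO, 1, LAX), (CHI, 19, DEN, 1, LAX), (CHI, 19, SFO, 1, LAX), (CHI, 38, DEN, 1, LAX), (CHI, 38, SFO, 1, LAX)}
Selection src = LHR: {(BOS, 22, JFK, 31, LHR), (BOS, 22, NRT, 31, LHR), (BOS, 25, JFK, 31, LHR), (BOS, 25, NRT, 31, LHR), (BOS, 29, JFK, 31, LHR), (BOS, 29, NRT, 31, LHR), (BOS, 34, JFK, 31, LHR), (BOS, 34, NRT, 31, LHR)}
Projecting to dst, pid, city: {(JFK, 22, BOS), (JFK, 25, BOS), (JFK, 29, BOS), (JFK, 34, BOS), (NRT, 22, BOS), (NRT, 25, BOS), (NRT, 29, BOS), (NRT, 34, BOS)}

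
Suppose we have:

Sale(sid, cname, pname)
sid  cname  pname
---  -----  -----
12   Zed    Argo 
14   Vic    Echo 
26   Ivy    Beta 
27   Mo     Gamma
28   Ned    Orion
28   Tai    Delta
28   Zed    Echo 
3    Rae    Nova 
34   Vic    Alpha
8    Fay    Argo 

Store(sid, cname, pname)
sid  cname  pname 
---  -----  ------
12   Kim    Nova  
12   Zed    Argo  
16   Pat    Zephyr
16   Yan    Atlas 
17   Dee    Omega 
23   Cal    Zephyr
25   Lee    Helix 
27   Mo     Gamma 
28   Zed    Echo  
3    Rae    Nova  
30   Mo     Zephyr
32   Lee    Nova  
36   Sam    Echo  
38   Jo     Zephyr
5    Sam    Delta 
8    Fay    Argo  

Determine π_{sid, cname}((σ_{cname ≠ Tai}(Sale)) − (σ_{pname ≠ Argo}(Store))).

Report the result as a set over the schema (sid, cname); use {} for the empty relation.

{(12, Zed), (14, Vic), (26, Ivy), (28, Ned), (34, Vic), (8, Fay)}

Apply σ_{cname ≠ Tai}; surviving tuples: {(12, Zed, Argo), (14, Vic, Echo), (26, Ivy, Beta), (27, Mo, Gamma), (28, Ned, Orion), (28, Zed, Echo), (3, Rae, Nova), (34, Vic, Alpha), (8, Fay, Argo)}
Apply σ_{pname ≠ Argo}; surviving tuples: {(12, Kim, Nova), (16, Pat, Zephyr), (16, Yan, Atlas), (17, Dee, Omega), (23, Cal, Zephyr), (25, Lee, Helix), (27, Mo, Gamma), (28, Zed, Echo), (3, Rae, Nova), (30, Mo, Zephyr), (32, Lee, Nova), (36, Sam, Echo), (38, Jo, Zephyr), (5, Sam, Delta)}
Difference: {(12, Zed, Argo), (14, Vic, Echo), (26, Ivy, Beta), (27, Mo, Gamma), (28, Ned, Orion), (28, Zed, Echo), (3, Rae, Nova), (34, Vic, Alpha), (8, Fay, Argo)} with {(12, Kim, Nova), (16, Pat, Zephyr), (16, Yan, Atlas), (17, Dee, Omega), (23, Cal, Zephyr), (25, Lee, Helix), (27, Mo, Gamma), (28, Zed, Echo), (3, Rae, Nova), (30, Mo, Zephyr), (32, Lee, Nova), (36, Sam, Echo), (38, Jo, Zephyr), (5, Sam, Delta)} → {(12, Zed, Argo), (14, Vic, Echo), (26, Ivy, Beta), (28, Ned, Orion), (34, Vic, Alpha), (8, Fay, Argo)}
π_{sid, cname} gives {(12, Zed), (14, Vic), (26, Ivy), (28, Ned), (34, Vic), (8, Fay)}.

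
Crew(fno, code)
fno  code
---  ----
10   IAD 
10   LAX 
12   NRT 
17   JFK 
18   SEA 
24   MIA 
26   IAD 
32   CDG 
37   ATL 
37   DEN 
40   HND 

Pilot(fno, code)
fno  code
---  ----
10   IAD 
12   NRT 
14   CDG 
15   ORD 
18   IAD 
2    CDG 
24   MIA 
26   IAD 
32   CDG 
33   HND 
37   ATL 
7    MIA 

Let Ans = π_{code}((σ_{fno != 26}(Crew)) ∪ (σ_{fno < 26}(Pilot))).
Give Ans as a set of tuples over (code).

Selection fno != 26: {(10, IAD), (10, LAX), (12, NRT), (17, JFK), (18, SEA), (24, MIA), (32, CDG), (37, ATL), (37, DEN), (40, HND)}
Selection fno < 26: {(10, IAD), (12, NRT), (14, CDG), (15, ORD), (18, IAD), (2, CDG), (24, MIA), (7, MIA)}
Union: {(10, IAD), (10, LAX), (12, NRT), (17, JFK), (18, SEA), (24, MIA), (32, CDG), (37, ATL), (37, DEN), (40, HND)} with {(10, IAD), (12, NRT), (14, CDG), (15, ORD), (18, IAD), (2, CDG), (24, MIA), (7, MIA)} → {(10, IAD), (10, LAX), (12, NRT), (14, CDG), (15, ORD), (17, JFK), (18, IAD), (18, SEA), (2, CDG), (24, MIA), (32, CDG), (37, ATL), (37, DEN), (40, HND), (7, MIA)}
Projecting to code (4 duplicate(s) eliminated): {ATL, CDG, DEN, HND, IAD, JFK, LAX, MIA, NRT, ORD, SEA}

{ATL, CDG, DEN, HND, IAD, JFK, LAX, MIA, NRT, ORD, SEA}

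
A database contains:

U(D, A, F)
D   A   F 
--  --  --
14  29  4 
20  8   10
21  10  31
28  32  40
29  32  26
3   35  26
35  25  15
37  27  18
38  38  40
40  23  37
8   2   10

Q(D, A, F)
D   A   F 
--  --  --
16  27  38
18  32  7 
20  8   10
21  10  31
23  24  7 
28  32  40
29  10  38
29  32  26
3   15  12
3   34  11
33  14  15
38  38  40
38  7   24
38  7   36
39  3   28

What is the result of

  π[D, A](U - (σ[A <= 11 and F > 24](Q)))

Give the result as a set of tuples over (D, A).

Selection A <= 11 and F > 24: {(21, 10, 31), (29, 10, 38), (38, 7, 36), (39, 3, 28)}
Taking the difference: {(14, 29, 4), (20, 8, 10), (28, 32, 40), (29, 32, 26), (3, 35, 26), (35, 25, 15), (37, 27, 18), (38, 38, 40), (40, 23, 37), (8, 2, 10)}
π_{D, A} gives {(14, 29), (20, 8), (28, 32), (29, 32), (3, 35), (35, 25), (37, 27), (38, 38), (40, 23), (8, 2)}.

{(14, 29), (20, 8), (28, 32), (29, 32), (3, 35), (35, 25), (37, 27), (38, 38), (40, 23), (8, 2)}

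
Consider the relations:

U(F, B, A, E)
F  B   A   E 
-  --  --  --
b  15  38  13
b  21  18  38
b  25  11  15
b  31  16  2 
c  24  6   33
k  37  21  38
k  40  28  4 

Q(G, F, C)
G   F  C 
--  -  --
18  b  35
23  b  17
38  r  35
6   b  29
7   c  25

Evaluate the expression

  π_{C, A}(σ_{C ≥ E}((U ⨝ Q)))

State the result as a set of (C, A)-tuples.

Natural join on F: {(b, 15, 38, 13, 18, 35), (b, 15, 38, 13, 23, 17), (b, 15, 38, 13, 6, 29), (b, 21, 18, 38, 18, 35), (b, 21, 18, 38, 23, 17), (b, 21, 18, 38, 6, 29), (b, 25, 11, 15, 18, 35), (b, 25, 11, 15, 23, 17), (b, 25, 11, 15, 6, 29), (b, 31, 16, 2, 18, 35), (b, 31, 16, 2, 23, 17), (b, 31, 16, 2, 6, 29), (c, 24, 6, 33, 7, 25)}
σ[C ≥ E]: keep tuples satisfying C ≥ E → {(b, 15, 38, 13, 18, 35), (b, 15, 38, 13, 23, 17), (b, 15, 38, 13, 6, 29), (b, 25, 11, 15, 18, 35), (b, 25, 11, 15, 23, 17), (b, 25, 11, 15, 6, 29), (b, 31, 16, 2, 18, 35), (b, 31, 16, 2, 23, 17), (b, 31, 16, 2, 6, 29)}
Keep only column(s) C, A: {(17, 11), (17, 16), (17, 38), (29, 11), (29, 16), (29, 38), (35, 11), (35, 16), (35, 38)}

{(17, 11), (17, 16), (17, 38), (29, 11), (29, 16), (29, 38), (35, 11), (35, 16), (35, 38)}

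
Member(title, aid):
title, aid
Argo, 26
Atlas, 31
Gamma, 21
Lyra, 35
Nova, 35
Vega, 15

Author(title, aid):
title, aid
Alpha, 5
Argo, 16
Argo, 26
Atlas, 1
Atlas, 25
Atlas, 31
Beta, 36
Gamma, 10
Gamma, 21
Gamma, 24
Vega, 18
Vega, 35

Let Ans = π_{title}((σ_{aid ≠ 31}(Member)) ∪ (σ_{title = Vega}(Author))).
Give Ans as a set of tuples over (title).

Apply σ_{aid ≠ 31}; surviving tuples: {(Argo, 26), (Gamma, 21), (Lyra, 35), (Nova, 35), (Vega, 15)}
Apply σ_{title = Vega}; surviving tuples: {(Vega, 18), (Vega, 35)}
Set union of the two operands is {(Argo, 26), (Gamma, 21), (Lyra, 35), (Nova, 35), (Vega, 15), (Vega, 18), (Vega, 35)}.
Projecting to title (2 duplicate(s) eliminated): {Argo, Gamma, Lyra, Nova, Vega}

{Argo, Gamma, Lyra, Nova, Vega}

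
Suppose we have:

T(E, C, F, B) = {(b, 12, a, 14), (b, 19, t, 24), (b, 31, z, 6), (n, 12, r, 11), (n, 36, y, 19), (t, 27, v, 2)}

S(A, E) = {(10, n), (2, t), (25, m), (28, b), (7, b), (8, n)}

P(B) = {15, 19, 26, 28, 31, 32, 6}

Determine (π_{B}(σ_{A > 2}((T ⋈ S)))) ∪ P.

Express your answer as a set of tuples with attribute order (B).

Joining T and S on E yields {(b, 12, a, 14, 28), (b, 12, a, 14, 7), (b, 19, t, 24, 28), (b, 19, t, 24, 7), (b, 31, z, 6, 28), (b, 31, z, 6, 7), (n, 12, r, 11, 10), (n, 12, r, 11, 8), (n, 36, y, 19, 10), (n, 36, y, 19, 8), (t, 27, v, 2, 2)}.
Selection A > 2: {(b, 12, a, 14, 28), (b, 12, a, 14, 7), (b, 19, t, 24, 28), (b, 19, t, 24, 7), (b, 31, z, 6, 28), (b, 31, z, 6, 7), (n, 12, r, 11, 10), (n, 12, r, 11, 8), (n, 36, y, 19, 10), (n, 36, y, 19, 8)}
π_{B} gives {11, 14, 19, 24, 6} (5 duplicate(s) eliminated).
Taking the union: {11, 14, 15, 19, 24, 26, 28, 31, 32, 6}

{11, 14, 15, 19, 24, 26, 28, 31, 32, 6}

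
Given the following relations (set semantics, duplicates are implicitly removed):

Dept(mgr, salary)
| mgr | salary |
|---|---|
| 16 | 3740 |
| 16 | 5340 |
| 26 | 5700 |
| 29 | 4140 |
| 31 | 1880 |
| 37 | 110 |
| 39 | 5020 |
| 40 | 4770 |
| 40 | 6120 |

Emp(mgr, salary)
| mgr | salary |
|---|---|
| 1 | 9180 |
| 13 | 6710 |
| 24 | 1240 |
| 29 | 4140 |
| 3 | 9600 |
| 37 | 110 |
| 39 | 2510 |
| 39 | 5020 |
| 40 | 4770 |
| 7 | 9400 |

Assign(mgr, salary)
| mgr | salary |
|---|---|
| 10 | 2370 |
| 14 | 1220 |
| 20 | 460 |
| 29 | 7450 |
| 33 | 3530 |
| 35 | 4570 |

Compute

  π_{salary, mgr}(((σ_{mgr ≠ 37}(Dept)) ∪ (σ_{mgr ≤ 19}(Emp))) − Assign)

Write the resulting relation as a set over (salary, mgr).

Filtering on mgr ≠ 37 leaves {(16, 3740), (16, 5340), (26, 5700), (29, 4140), (31, 1880), (39, 5020), (40, 4770), (40, 6120)}.
Filtering on mgr ≤ 19 leaves {(1, 9180), (13, 6710), (3, 9600), (7, 9400)}.
Union: {(16, 3740), (16, 5340), (26, 5700), (29, 4140), (31, 1880), (39, 5020), (40, 4770), (40, 6120)} with {(1, 9180), (13, 6710), (3, 9600), (7, 9400)} → {(1, 9180), (13, 6710), (16, 3740), (16, 5340), (26, 5700), (29, 4140), (3, 9600), (31, 1880), (39, 5020), (40, 4770), (40, 6120), (7, 9400)}
Difference: {(1, 9180), (13, 6710), (16, 3740), (16, 5340), (26, 5700), (29, 4140), (3, 9600), (31, 1880), (39, 5020), (40, 4770), (40, 6120), (7, 9400)} with {(10, 2370), (14, 1220), (20, 460), (29, 7450), (33, 3530), (35, 4570)} → {(1, 9180), (13, 6710), (16, 3740), (16, 5340), (26, 5700), (29, 4140), (3, 9600), (31, 1880), (39, 5020), (40, 4770), (40, 6120), (7, 9400)}
π[salary, mgr]: project onto (salary, mgr) → {(1880, 31), (3740, 16), (4140, 29), (4770, 40), (5020, 39), (5340, 16), (5700, 26), (6120, 40), (6710, 13), (9180, 1), (9400, 7), (9600, 3)}

{(1880, 31), (3740, 16), (4140, 29), (4770, 40), (5020, 39), (5340, 16), (5700, 26), (6120, 40), (6710, 13), (9180, 1), (9400, 7), (9600, 3)}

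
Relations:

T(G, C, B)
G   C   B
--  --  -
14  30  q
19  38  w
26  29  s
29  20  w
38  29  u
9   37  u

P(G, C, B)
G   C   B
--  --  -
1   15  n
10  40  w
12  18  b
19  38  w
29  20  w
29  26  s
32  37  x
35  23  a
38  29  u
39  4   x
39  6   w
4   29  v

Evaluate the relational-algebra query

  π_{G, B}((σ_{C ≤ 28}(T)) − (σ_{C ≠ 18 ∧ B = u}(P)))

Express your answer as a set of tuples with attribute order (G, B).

Apply σ_{C ≤ 28}; surviving tuples: {(29, 20, w)}
Apply σ_{C ≠ 18 ∧ B = u}; surviving tuples: {(38, 29, u)}
Difference: {(29, 20, w)} with {(38, 29, u)} → {(29, 20, w)}
π_{G, B} gives {(29, w)}.

{(29, w)}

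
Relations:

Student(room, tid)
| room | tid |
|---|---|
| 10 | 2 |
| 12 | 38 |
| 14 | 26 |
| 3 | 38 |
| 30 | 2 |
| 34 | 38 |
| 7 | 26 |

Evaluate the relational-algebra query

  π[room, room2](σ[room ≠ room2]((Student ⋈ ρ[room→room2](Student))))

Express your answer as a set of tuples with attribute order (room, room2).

ρ[room→room2]: schema becomes (room2, tid); tuples unchanged.
Joining Student and ρ[room→room2](Student) on tid yields {(10, 2, 10), (10, 2, 30), (12, 38, 12), (12, 38, 3), (12, 38, 34), (14, 26, 14), (14, 26, 7), (3, 38, 12), (3, 38, 3), (3, 38, 34), (30, 2, 10), (30, 2, 30), (34, 38, 12), (34, 38, 3), (34, 38, 34), (7, 26, 14), (7, 26, 7)}.
Selection room ≠ room2: {(10, 2, 30), (12, 38, 3), (12, 38, 34), (14, 26, 7), (3, 38, 12), (3, 38, 34), (30, 2, 10), (34, 38, 12), (34, 38, 3), (7, 26, 14)}
π[room, room2]: project onto (room, room2) → {(10, 30), (12, 3), (12, 34), (14, 7), (3, 12), (3, 34), (30, 10), (34, 12), (34, 3), (7, 14)}

{(10, 30), (12, 3), (12, 34), (14, 7), (3, 12), (3, 34), (30, 10), (34, 12), (34, 3), (7, 14)}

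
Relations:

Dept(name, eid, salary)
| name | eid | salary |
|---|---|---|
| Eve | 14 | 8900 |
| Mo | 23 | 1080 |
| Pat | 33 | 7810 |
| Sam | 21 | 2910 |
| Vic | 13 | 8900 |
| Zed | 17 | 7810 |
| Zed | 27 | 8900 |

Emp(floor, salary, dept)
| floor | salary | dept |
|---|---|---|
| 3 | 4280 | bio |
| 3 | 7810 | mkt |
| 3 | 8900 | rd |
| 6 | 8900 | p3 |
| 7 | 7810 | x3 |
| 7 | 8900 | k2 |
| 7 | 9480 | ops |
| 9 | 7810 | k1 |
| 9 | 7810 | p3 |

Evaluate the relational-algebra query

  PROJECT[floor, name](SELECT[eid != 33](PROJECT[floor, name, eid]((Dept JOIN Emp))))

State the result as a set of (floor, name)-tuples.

{(3, Eve), (3, Vic), (3, Zed), (6, Eve), (6, Vic), (6, Zed), (7, Eve), (7, Vic), (7, Zed), (9, Zed)}

Natural join on salary: {(Eve, 14, 8900, 3, rd), (Eve, 14, 8900, 6, p3), (Eve, 14, 8900, 7, k2), (Pat, 33, 7810, 3, mkt), (Pat, 33, 7810, 7, x3), (Pat, 33, 7810, 9, k1), (Pat, 33, 7810, 9, p3), (Vic, 13, 8900, 3, rd), (Vic, 13, 8900, 6, p3), (Vic, 13, 8900, 7, k2), (Zed, 17, 7810, 3, mkt), (Zed, 17, 7810, 7, x3), (Zed, 17, 7810, 9, k1), (Zed, 17, 7810, 9, p3), (Zed, 27, 8900, 3, rd), (Zed, 27, 8900, 6, p3), (Zed, 27, 8900, 7, k2)}
Keep only column(s) floor, name, eid (2 duplicate(s) eliminated): {(3, Eve, 14), (3, Pat, 33), (3, Vic, 13), (3, Zed, 17), (3, Zed, 27), (6, Eve, 14), (6, Vic, 13), (6, Zed, 27), (7, Eve, 14), (7, Pat, 33), (7, Vic, 13), (7, Zed, 17), (7, Zed, 27), (9, Pat, 33), (9, Zed, 17)}
Filtering on eid != 33 leaves {(3, Eve, 14), (3, Vic, 13), (3, Zed, 17), (3, Zed, 27), (6, Eve, 14), (6, Vic, 13), (6, Zed, 27), (7, Eve, 14), (7, Vic, 13), (7, Zed, 17), (7, Zed, 27), (9, Zed, 17)}.
Keep only column(s) floor, name (2 duplicate(s) eliminated): {(3, Eve), (3, Vic), (3, Zed), (6, Eve), (6, Vic), (6, Zed), (7, Eve), (7, Vic), (7, Zed), (9, Zed)}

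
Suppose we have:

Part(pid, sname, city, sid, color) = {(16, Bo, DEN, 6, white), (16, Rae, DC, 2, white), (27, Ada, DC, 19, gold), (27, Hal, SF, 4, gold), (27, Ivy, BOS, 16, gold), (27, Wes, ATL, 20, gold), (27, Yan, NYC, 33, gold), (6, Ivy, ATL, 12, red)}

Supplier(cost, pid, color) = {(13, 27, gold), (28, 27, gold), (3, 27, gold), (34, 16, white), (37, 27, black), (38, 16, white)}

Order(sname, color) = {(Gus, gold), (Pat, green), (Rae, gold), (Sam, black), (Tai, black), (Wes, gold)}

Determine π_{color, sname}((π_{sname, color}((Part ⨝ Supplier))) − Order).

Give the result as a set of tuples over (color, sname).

{(gold, Ada), (gold, Hal), (gold, Ivy), (gold, Yan), (white, Bo), (white, Rae)}

Joining Part and Supplier on pid, color yields {(16, Bo, DEN, 6, white, 34), (16, Bo, DEN, 6, white, 38), (16, Rae, DC, 2, white, 34), (16, Rae, DC, 2, white, 38), (27, Ada, DC, 19, gold, 13), (27, Ada, DC, 19, gold, 28), (27, Ada, DC, 19, gold, 3), (27, Hal, SF, 4, gold, 13), (27, Hal, SF, 4, gold, 28), (27, Hal, SF, 4, gold, 3), (27, Ivy, BOS, 16, gold, 13), (27, Ivy, BOS, 16, gold, 28), (27, Ivy, BOS, 16, gold, 3), (27, Wes, ATL, 20, gold, 13), (27, Wes, ATL, 20, gold, 28), (27, Wes, ATL, 20, gold, 3), (27, Yan, NYC, 33, gold, 13), (27, Yan, NYC, 33, gold, 28), (27, Yan, NYC, 33, gold, 3)}.
π_{sname, color} gives {(Ada, gold), (Bo, white), (Hal, gold), (Ivy, gold), (Rae, white), (Wes, gold), (Yan, gold)} (12 duplicate(s) eliminated).
Difference: {(Ada, gold), (Bo, white), (Hal, gold), (Ivy, gold), (Rae, white), (Wes, gold), (Yan, gold)} with {(Gus, gold), (Pat, green), (Rae, gold), (Sam, black), (Tai, black), (Wes, gold)} → {(Ada, gold), (Bo, white), (Hal, gold), (Ivy, gold), (Rae, white), (Yan, gold)}
π_{color, sname} gives {(gold, Ada), (gold, Hal), (gold, Ivy), (gold, Yan), (white, Bo), (white, Rae)}.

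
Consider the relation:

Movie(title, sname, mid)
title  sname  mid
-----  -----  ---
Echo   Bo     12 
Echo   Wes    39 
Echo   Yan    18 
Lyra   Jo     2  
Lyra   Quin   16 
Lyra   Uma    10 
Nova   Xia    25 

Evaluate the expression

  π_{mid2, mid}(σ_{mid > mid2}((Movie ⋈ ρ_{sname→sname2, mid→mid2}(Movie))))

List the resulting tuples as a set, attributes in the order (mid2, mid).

{(10, 16), (12, 18), (12, 39), (18, 39), (2, 10), (2, 16)}

ρ[sname→sname2, mid→mid2]: schema becomes (title, sname2, mid2); tuples unchanged.
Joining Movie and ρ_{sname→sname2, mid→mid2}(Movie) on title yields {(Echo, Bo, 12, Bo, 12), (Echo, Bo, 12, Wes, 39), (Echo, Bo, 12, Yan, 18), (Echo, Wes, 39, Bo, 12), (Echo, Wes, 39, Wes, 39), (Echo, Wes, 39, Yan, 18), (Echo, Yan, 18, Bo, 12), (Echo, Yan, 18, Wes, 39), (Echo, Yan, 18, Yan, 18), (Lyra, Jo, 2, Jo, 2), (Lyra, Jo, 2, Quin, 16), (Lyra, Jo, 2, Uma, 10), (Lyra, Quin, 16, Jo, 2), (Lyra, Quin, 16, Quin, 16), (Lyra, Quin, 16, Uma, 10), (Lyra, Uma, 10, Jo, 2), (Lyra, Uma, 10, Quin, 16), (Lyra, Uma, 10, Uma, 10), (Nova, Xia, 25, Xia, 25)}.
Apply σ_{mid > mid2}; surviving tuples: {(Echo, Wes, 39, Bo, 12), (Echo, Wes, 39, Yan, 18), (Echo, Yan, 18, Bo, 12), (Lyra, Quin, 16, Jo, 2), (Lyra, Quin, 16, Uma, 10), (Lyra, Uma, 10, Jo, 2)}
Keep only column(s) mid2, mid: {(10, 16), (12, 18), (12, 39), (18, 39), (2, 10), (2, 16)}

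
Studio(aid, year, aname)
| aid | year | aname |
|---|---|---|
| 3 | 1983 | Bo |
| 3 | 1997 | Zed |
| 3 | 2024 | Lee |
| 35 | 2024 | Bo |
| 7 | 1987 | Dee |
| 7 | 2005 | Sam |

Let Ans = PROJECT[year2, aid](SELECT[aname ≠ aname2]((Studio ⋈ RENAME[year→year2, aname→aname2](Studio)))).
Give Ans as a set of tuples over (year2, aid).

{(1983, 3), (1987, 7), (1997, 3), (2005, 7), (2024, 3)}

ρ[year→year2, aname→aname2]: schema becomes (aid, year2, aname2); tuples unchanged.
Studio ⋈ RENAME[year→year2, aname→aname2](Studio) (natural join on aid): {(3, 1983, Bo, 1983, Bo), (3, 1983, Bo, 1997, Zed), (3, 1983, Bo, 2024, Lee), (3, 1997, Zed, 1983, Bo), (3, 1997, Zed, 1997, Zed), (3, 1997, Zed, 2024, Lee), (3, 2024, Lee, 1983, Bo), (3, 2024, Lee, 1997, Zed), (3, 2024, Lee, 2024, Lee), (35, 2024, Bo, 2024, Bo), (7, 1987, Dee, 1987, Dee), (7, 1987, Dee, 2005, Sam), (7, 2005, Sam, 1987, Dee), (7, 2005, Sam, 2005, Sam)}
Selection aname ≠ aname2: {(3, 1983, Bo, 1997, Zed), (3, 1983, Bo, 2024, Lee), (3, 1997, Zed, 1983, Bo), (3, 1997, Zed, 2024, Lee), (3, 2024, Lee, 1983, Bo), (3, 2024, Lee, 1997, Zed), (7, 1987, Dee, 2005, Sam), (7, 2005, Sam, 1987, Dee)}
π_{year2, aid} gives {(1983, 3), (1987, 7), (1997, 3), (2005, 7), (2024, 3)} (3 duplicate(s) eliminated).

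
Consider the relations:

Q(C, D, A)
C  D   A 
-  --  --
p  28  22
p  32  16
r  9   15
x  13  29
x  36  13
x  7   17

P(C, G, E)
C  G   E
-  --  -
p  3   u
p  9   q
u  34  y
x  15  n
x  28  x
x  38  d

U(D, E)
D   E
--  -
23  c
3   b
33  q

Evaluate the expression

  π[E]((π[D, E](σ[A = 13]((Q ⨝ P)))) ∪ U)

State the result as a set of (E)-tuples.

Q ⋈ P (natural join on C): {(p, 28, 22, 3, u), (p, 28, 22, 9, q), (p, 32, 16, 3, u), (p, 32, 16, 9, q), (x, 13, 29, 15, n), (x, 13, 29, 28, x), (x, 13, 29, 38, d), (x, 36, 13, 15, n), (x, 36, 13, 28, x), (x, 36, 13, 38, d), (x, 7, 17, 15, n), (x, 7, 17, 28, x), (x, 7, 17, 38, d)}
σ[A = 13]: keep tuples satisfying A = 13 → {(x, 36, 13, 15, n), (x, 36, 13, 28, x), (x, 36, 13, 38, d)}
Keep only column(s) D, E: {(36, d), (36, n), (36, x)}
Set union of the two operands is {(23, c), (3, b), (33, q), (36, d), (36, n), (36, x)}.
Keep only column(s) E: {b, c, d, n, q, x}

{b, c, d, n, q, x}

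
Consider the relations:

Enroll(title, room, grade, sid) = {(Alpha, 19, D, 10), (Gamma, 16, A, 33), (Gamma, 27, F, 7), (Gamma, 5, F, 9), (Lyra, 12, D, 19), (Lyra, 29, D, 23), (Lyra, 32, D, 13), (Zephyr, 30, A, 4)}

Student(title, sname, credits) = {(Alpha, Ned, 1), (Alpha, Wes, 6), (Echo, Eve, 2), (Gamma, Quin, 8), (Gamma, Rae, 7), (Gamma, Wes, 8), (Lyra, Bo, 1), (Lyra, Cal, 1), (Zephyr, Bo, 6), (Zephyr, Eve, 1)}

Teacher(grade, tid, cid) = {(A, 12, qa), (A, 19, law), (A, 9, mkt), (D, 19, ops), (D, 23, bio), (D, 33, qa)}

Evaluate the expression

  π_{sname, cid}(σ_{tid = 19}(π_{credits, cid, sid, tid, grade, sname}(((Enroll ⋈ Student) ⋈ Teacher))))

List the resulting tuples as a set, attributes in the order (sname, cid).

{(Bo, law), (Bo, ops), (Cal, ops), (Eve, law), (Ned, ops), (Quin, law), (Rae, law), (Wes, law), (Wes, ops)}

Enroll ⋈ Student (natural join on title): {(Alpha, 19, D, 10, Ned, 1), (Alpha, 19, D, 10, Wes, 6), (Gamma, 16, A, 33, Quin, 8), (Gamma, 16, A, 33, Rae, 7), (Gamma, 16, A, 33, Wes, 8), (Gamma, 27, F, 7, Quin, 8), (Gamma, 27, F, 7, Rae, 7), (Gamma, 27, F, 7, Wes, 8), (Gamma, 5, F, 9, Quin, 8), (Gamma, 5, F, 9, Rae, 7), (Gamma, 5, F, 9, Wes, 8), (Lyra, 12, D, 19, Bo, 1), (Lyra, 12, D, 19, Cal, 1), (Lyra, 29, D, 23, Bo, 1), (Lyra, 29, D, 23, Cal, 1), (Lyra, 32, D, 13, Bo, 1), (Lyra, 32, D, 13, Cal, 1), (Zephyr, 30, A, 4, Bo, 6), (Zephyr, 30, A, 4, Eve, 1)}
(Enroll ⋈ Student) ⋈ Teacher (natural join on grade): {(Alpha, 19, D, 10, Ned, 1, 19, ops), (Alpha, 19, D, 10, Ned, 1, 23, bio), (Alpha, 19, D, 10, Ned, 1, 33, qa), (Alpha, 19, D, 10, Wes, 6, 19, ops), (Alpha, 19, D, 10, Wes, 6, 23, bio), (Alpha, 19, D, 10, Wes, 6, 33, qa), (Gamma, 16, A, 33, Quin, 8, 12, qa), (Gamma, 16, A, 33, Quin, 8, 19, law), (Gamma, 16, A, 33, Quin, 8, 9, mkt), (Gamma, 16, A, 33, Rae, 7, 12, qa), (Gamma, 16, A, 33, Rae, 7, 19, law), (Gamma, 16, A, 33, Rae, 7, 9, mkt), (Gamma, 16, A, 33, Wes, 8, 12, qa), (Gamma, 16, A, 33, Wes, 8, 19, law), (Gamma, 16, A, 33, Wes, 8, 9, mkt), (Lyra, 12, D, 19, Bo, 1, 19, ops), (Lyra, 12, D, 19, Bo, 1, 23, bio), (Lyra, 12, D, 19, Bo, 1, 33, qa), (Lyra, 12, D, 19, Cal, 1, 19, ops), (Lyra, 12, D, 19, Cal, 1, 23, bio), (Lyra, 12, D, 19, Cal, 1, 33, qa), (Lyra, 29, D, 23, Bo, 1, 19, ops), (Lyra, 29, D, 23, Bo, 1, 23, bio), (Lyra, 29, D, 23, Bo, 1, 33, qa), (Lyra, 29, D, 23, Cal, 1, 19, ops), (Lyra, 29, D, 23, Cal, 1, 23, bio), (Lyra, 29, D, 23, Cal, 1, 33, qa), (Lyra, 32, D, 13, Bo, 1, 19, ops), (Lyra, 32, D, 13, Bo, 1, 23, bio), (Lyra, 32, D, 13, Bo, 1, 33, qa), (Lyra, 32, D, 13, Cal, 1, 19, ops), (Lyra, 32, D, 13, Cal, 1, 23, bio), (Lyra, 32, D, 13, Cal, 1, 33, qa), (Zephyr, 30, A, 4, Bo, 6, 12, qa), (Zephyr, 30, A, 4, Bo, 6, 19, law), (Zephyr, 30, A, 4, Bo, 6, 9, mkt), (Zephyr, 30, A, 4, Eve, 1, 12, qa), (Zephyr, 30, A, 4, Eve, 1, 19, law), (Zephyr, 30, A, 4, Eve, 1, 9, mkt)}
Keep only column(s) credits, cid, sid, tid, grade, sname: {(1, bio, 10, 23, D, Ned), (1, bio, 13, 23, D, Bo), (1, bio, 13, 23, D, Cal), (1, bio, 19, 23, D, Bo), (1, bio, 19, 23, D, Cal), (1, bio, 23, 23, D, Bo), (1, bio, 23, 23, D, Cal), (1, law, 4, 19, A, Eve), (1, mkt, 4, 9, A, Eve), (1, ops, 10, 19, D, Ned), (1, ops, 13, 19, D, Bo), (1, ops, 13, 19, D, Cal), (1, ops, 19, 19, D, Bo), (1, ops, 19, 19, D, Cal), (1, ops, 23, 19, D, Bo), (1, ops, 23, 19, D, Cal), (1, qa, 10, 33, D, Ned), (1, qa, 13, 33, D, Bo), (1, qa, 13, 33, D, Cal), (1, qa, 19, 33, D, Bo), (1, qa, 19, 33, D, Cal), (1, qa, 23, 33, D, Bo), (1, qa, 23, 33, D, Cal), (1, qa, 4, 12, A, Eve), (6, bio, 10, 23, D, Wes), (6, law, 4, 19, A, Bo), (6, mkt, 4, 9, A, Bo), (6, ops, 10, 19, D, Wes), (6, qa, 10, 33, D, Wes), (6, qa, 4, 12, A, Bo), (7, law, 33, 19, A, Rae), (7, mkt, 33, 9, A, Rae), (7, qa, 33, 12, A, Rae), (8, law, 33, 19, A, Quin), (8, law, 33, 19, A, Wes), (8, mkt, 33, 9, A, Quin), (8, mkt, 33, 9, A, Wes), (8, qa, 33, 12, A, Quin), (8, qa, 33, 12, A, Wes)}
Filtering on tid = 19 leaves {(1, law, 4, 19, A, Eve), (1, ops, 10, 19, D, Ned), (1, ops, 13, 19, D, Bo), (1, ops, 13, 19, D, Cal), (1, ops, 19, 19, D, Bo), (1, ops, 19, 19, D, Cal), (1, ops, 23, 19, D, Bo), (1, ops, 23, 19, D, Cal), (6, law, 4, 19, A, Bo), (6, ops, 10, 19, D, Wes), (7, law, 33, 19, A, Rae), (8, law, 33, 19, A, Quin), (8, law, 33, 19, A, Wes)}.
Keep only column(s) sname, cid (4 duplicate(s) eliminated): {(Bo, law), (Bo, ops), (Cal, ops), (Eve, law), (Ned, ops), (Quin, law), (Rae, law), (Wes, law), (Wes, ops)}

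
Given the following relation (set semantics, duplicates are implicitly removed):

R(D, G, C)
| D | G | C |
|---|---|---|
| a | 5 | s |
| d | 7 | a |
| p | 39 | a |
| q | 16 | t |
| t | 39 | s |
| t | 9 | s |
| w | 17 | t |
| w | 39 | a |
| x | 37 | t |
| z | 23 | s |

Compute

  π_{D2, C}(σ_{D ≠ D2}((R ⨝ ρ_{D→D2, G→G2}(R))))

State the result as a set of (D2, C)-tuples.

ρ[D→D2, G→G2]: schema becomes (D2, G2, C); tuples unchanged.
R ⋈ ρ_{D→D2, G→G2}(R) (natural join on C): {(a, 5, s, a, 5), (a, 5, s, t, 39), (a, 5, s, t, 9), (a, 5, s, z, 23), (d, 7, a, d, 7), (d, 7, a, p, 39), (d, 7, a, w, 39), (p, 39, a, d, 7), (p, 39, a, p, 39), (p, 39, a, w, 39), (q, 16, t, q, 16), (q, 16, t, w, 17), (q, 16, t, x, 37), (t, 39, s, a, 5), (t, 39, s, t, 39), (t, 39, s, t, 9), (t, 39, s, z, 23), (t, 9, s, a, 5), (t, 9, s, t, 39), (t, 9, s, t, 9), (t, 9, s, z, 23), (w, 17, t, q, 16), (w, 17, t, w, 17), (w, 17, t, x, 37), (w, 39, a, d, 7), (w, 39, a, p, 39), (w, 39, a, w, 39), (x, 37, t, q, 16), (x, 37, t, w, 17), (x, 37, t, x, 37), (z, 23, s, a, 5), (z, 23, s, t, 39), (z, 23, s, t, 9), (z, 23, s, z, 23)}
σ[D ≠ D2]: keep tuples satisfying D ≠ D2 → {(a, 5, s, t, 39), (a, 5, s, t, 9), (a, 5, s, z, 23), (d, 7, a, p, 39), (d, 7, a, w, 39), (p, 39, a, d, 7), (p, 39, a, w, 39), (q, 16, t, w, 17), (q, 16, t, x, 37), (t, 39, s, a, 5), (t, 39, s, z, 23), (t, 9, s, a, 5), (t, 9, s, z, 23), (w, 17, t, q, 16), (w, 17, t, x, 37), (w, 39, a, d, 7), (w, 39, a, p, 39), (x, 37, t, q, 16), (x, 37, t, w, 17), (z, 23, s, a, 5), (z, 23, s, t, 39), (z, 23, s, t, 9)}
π_{D2, C} gives {(a, s), (d, a), (p, a), (q, t), (t, s), (w, a), (w, t), (x, t), (z, s)} (13 duplicate(s) eliminated).

{(a, s), (d, a), (p, a), (q, t), (t, s), (w, a), (w, t), (x, t), (z, s)}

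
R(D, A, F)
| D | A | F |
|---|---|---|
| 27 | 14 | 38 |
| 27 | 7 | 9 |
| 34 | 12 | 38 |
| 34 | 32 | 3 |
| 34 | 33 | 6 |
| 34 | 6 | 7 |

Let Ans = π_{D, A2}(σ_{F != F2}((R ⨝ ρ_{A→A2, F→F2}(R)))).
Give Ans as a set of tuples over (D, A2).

ρ[A→A2, F→F2]: schema becomes (D, A2, F2); tuples unchanged.
Natural join on D: {(27, 14, 38, 14, 38), (27, 14, 38, 7, 9), (27, 7, 9, 14, 38), (27, 7, 9, 7, 9), (34, 12, 38, 12, 38), (34, 12, 38, 32, 3), (34, 12, 38, 33, 6), (34, 12, 38, 6, 7), (34, 32, 3, 12, 38), (34, 32, 3, 32, 3), (34, 32, 3, 33, 6), (34, 32, 3, 6, 7), (34, 33, 6, 12, 38), (34, 33, 6, 32, 3), (34, 33, 6, 33, 6), (34, 33, 6, 6, 7), (34, 6, 7, 12, 38), (34, 6, 7, 32, 3), (34, 6, 7, 33, 6), (34, 6, 7, 6, 7)}
Selection F != F2: {(27, 14, 38, 7, 9), (27, 7, 9, 14, 38), (34, 12, 38, 32, 3), (34, 12, 38, 33, 6), (34, 12, 38, 6, 7), (34, 32, 3, 12, 38), (34, 32, 3, 33, 6), (34, 32, 3, 6, 7), (34, 33, 6, 12, 38), (34, 33, 6, 32, 3), (34, 33, 6, 6, 7), (34, 6, 7, 12, 38), (34, 6, 7, 32, 3), (34, 6, 7, 33, 6)}
π_{D, A2} gives {(27, 14), (27, 7), (34, 12), (34, 32), (34, 33), (34, 6)} (8 duplicate(s) eliminated).

{(27, 14), (27, 7), (34, 12), (34, 32), (34, 33), (34, 6)}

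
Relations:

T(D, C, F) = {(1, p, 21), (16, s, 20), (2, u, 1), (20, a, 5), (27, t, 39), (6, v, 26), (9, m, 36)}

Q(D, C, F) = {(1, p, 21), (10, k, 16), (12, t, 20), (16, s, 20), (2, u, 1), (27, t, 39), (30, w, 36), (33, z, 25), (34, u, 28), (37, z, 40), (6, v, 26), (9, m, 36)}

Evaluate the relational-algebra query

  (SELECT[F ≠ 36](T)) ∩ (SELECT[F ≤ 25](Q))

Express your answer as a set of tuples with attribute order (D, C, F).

{(1, p, 21), (16, s, 20), (2, u, 1)}

Selection F ≠ 36: {(1, p, 21), (16, s, 20), (2, u, 1), (20, a, 5), (27, t, 39), (6, v, 26)}
Selection F ≤ 25: {(1, p, 21), (10, k, 16), (12, t, 20), (16, s, 20), (2, u, 1), (33, z, 25)}
Intersection: {(1, p, 21), (16, s, 20), (2, u, 1), (20, a, 5), (27, t, 39), (6, v, 26)} with {(1, p, 21), (10, k, 16), (12, t, 20), (16, s, 20), (2, u, 1), (33, z, 25)} → {(1, p, 21), (16, s, 20), (2, u, 1)}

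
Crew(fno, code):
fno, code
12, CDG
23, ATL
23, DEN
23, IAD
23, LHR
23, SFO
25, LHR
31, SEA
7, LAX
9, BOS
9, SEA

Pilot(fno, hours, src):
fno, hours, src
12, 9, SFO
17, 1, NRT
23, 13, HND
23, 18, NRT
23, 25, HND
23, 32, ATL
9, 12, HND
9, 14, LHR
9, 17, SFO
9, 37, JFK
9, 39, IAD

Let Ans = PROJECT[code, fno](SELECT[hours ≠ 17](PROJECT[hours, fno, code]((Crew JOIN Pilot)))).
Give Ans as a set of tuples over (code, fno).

{(ATL, 23), (BOS, 9), (CDG, 12), (DEN, 23), (IAD, 23), (LHR, 23), (SEA, 9), (SFO, 23)}

Crew ⋈ Pilot (natural join on fno): {(12, CDG, 9, SFO), (23, ATL, 13, HND), (23, ATL, 18, NRT), (23, ATL, 25, HND), (23, ATL, 32, ATL), (23, DEN, 13, HND), (23, DEN, 18, NRT), (23, DEN, 25, HND), (23, DEN, 32, ATL), (23, IAD, 13, HND), (23, IAD, 18, NRT), (23, IAD, 25, HND), (23, IAD, 32, ATL), (23, LHR, 13, HND), (23, LHR, 18, NRT), (23, LHR, 25, HND), (23, LHR, 32, ATL), (23, SFO, 13, HND), (23, SFO, 18, NRT), (23, SFO, 25, HND), (23, SFO, 32, ATL), (9, BOS, 12, HND), (9, BOS, 14, LHR), (9, BOS, 17, SFO), (9, BOS, 37, JFK), (9, BOS, 39, IAD), (9, SEA, 12, HND), (9, SEA, 14, LHR), (9, SEA, 17, SFO), (9, SEA, 37, JFK), (9, SEA, 39, IAD)}
Projecting to hours, fno, code: {(12, 9, BOS), (12, 9, SEA), (13, 23, ATL), (13, 23, DEN), (13, 23, IAD), (13, 23, LHR), (13, 23, SFO), (14, 9, BOS), (14, 9, SEA), (17, 9, BOS), (17, 9, SEA), (18, 23, ATL), (18, 23, DEN), (18, 23, IAD), (18, 23, LHR), (18, 23, SFO), (25, 23, ATL), (25, 23, DEN), (25, 23, IAD), (25, 23, LHR), (25, 23, SFO), (32, 23, ATL), (32, 23, DEN), (32, 23, IAD), (32, 23, LHR), (32, 23, SFO), (37, 9, BOS), (37, 9, SEA), (39, 9, BOS), (39, 9, SEA), (9, 12, CDG)}
Filtering on hours ≠ 17 leaves {(12, 9, BOS), (12, 9, SEA), (13, 23, ATL), (13, 23, DEN), (13, 23, IAD), (13, 23, LHR), (13, 23, SFO), (14, 9, BOS), (14, 9, SEA), (18, 23, ATL), (18, 23, DEN), (18, 23, IAD), (18, 23, LHR), (18, 23, SFO), (25, 23, ATL), (25, 23, DEN), (25, 23, IAD), (25, 23, LHR), (25, 23, SFO), (32, 23, ATL), (32, 23, DEN), (32, 23, IAD), (32, 23, LHR), (32, 23, SFO), (37, 9, BOS), (37, 9, SEA), (39, 9, BOS), (39, 9, SEA), (9, 12, CDG)}.
Projecting to code, fno (21 duplicate(s) eliminated): {(ATL, 23), (BOS, 9), (CDG, 12), (DEN, 23), (IAD, 23), (LHR, 23), (SEA, 9), (SFO, 23)}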